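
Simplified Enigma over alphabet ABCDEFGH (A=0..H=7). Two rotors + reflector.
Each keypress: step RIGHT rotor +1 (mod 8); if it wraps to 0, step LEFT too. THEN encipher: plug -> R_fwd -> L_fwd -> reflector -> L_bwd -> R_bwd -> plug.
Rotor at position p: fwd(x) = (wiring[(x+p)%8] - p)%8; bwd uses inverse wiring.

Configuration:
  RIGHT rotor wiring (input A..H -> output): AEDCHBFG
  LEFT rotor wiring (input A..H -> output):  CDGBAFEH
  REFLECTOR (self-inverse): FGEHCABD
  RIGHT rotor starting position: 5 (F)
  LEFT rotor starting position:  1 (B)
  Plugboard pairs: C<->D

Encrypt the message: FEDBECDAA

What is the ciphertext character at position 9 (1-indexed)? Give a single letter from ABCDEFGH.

Char 1 ('F'): step: R->6, L=1; F->plug->F->R->E->L->E->refl->C->L'->A->R'->B->plug->B
Char 2 ('E'): step: R->7, L=1; E->plug->E->R->D->L->H->refl->D->L'->F->R'->C->plug->D
Char 3 ('D'): step: R->0, L->2 (L advanced); D->plug->C->R->D->L->D->refl->H->L'->B->R'->F->plug->F
Char 4 ('B'): step: R->1, L=2; B->plug->B->R->C->L->G->refl->B->L'->H->R'->H->plug->H
Char 5 ('E'): step: R->2, L=2; E->plug->E->R->D->L->D->refl->H->L'->B->R'->A->plug->A
Char 6 ('C'): step: R->3, L=2; C->plug->D->R->C->L->G->refl->B->L'->H->R'->A->plug->A
Char 7 ('D'): step: R->4, L=2; D->plug->C->R->B->L->H->refl->D->L'->D->R'->A->plug->A
Char 8 ('A'): step: R->5, L=2; A->plug->A->R->E->L->C->refl->E->L'->A->R'->B->plug->B
Char 9 ('A'): step: R->6, L=2; A->plug->A->R->H->L->B->refl->G->L'->C->R'->C->plug->D

D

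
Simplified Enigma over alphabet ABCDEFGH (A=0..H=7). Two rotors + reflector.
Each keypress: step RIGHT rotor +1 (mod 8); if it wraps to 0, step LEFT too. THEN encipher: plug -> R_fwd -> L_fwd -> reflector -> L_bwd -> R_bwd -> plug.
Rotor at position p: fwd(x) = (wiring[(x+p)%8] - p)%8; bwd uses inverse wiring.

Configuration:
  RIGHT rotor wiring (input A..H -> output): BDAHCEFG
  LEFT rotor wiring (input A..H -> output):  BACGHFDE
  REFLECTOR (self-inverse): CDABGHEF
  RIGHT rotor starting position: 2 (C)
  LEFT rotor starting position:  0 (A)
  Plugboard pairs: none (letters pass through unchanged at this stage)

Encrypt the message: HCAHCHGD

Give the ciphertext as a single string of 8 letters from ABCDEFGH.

Answer: ADFBGABC

Derivation:
Char 1 ('H'): step: R->3, L=0; H->plug->H->R->F->L->F->refl->H->L'->E->R'->A->plug->A
Char 2 ('C'): step: R->4, L=0; C->plug->C->R->B->L->A->refl->C->L'->C->R'->D->plug->D
Char 3 ('A'): step: R->5, L=0; A->plug->A->R->H->L->E->refl->G->L'->D->R'->F->plug->F
Char 4 ('H'): step: R->6, L=0; H->plug->H->R->G->L->D->refl->B->L'->A->R'->B->plug->B
Char 5 ('C'): step: R->7, L=0; C->plug->C->R->E->L->H->refl->F->L'->F->R'->G->plug->G
Char 6 ('H'): step: R->0, L->1 (L advanced); H->plug->H->R->G->L->D->refl->B->L'->B->R'->A->plug->A
Char 7 ('G'): step: R->1, L=1; G->plug->G->R->F->L->C->refl->A->L'->H->R'->B->plug->B
Char 8 ('D'): step: R->2, L=1; D->plug->D->R->C->L->F->refl->H->L'->A->R'->C->plug->C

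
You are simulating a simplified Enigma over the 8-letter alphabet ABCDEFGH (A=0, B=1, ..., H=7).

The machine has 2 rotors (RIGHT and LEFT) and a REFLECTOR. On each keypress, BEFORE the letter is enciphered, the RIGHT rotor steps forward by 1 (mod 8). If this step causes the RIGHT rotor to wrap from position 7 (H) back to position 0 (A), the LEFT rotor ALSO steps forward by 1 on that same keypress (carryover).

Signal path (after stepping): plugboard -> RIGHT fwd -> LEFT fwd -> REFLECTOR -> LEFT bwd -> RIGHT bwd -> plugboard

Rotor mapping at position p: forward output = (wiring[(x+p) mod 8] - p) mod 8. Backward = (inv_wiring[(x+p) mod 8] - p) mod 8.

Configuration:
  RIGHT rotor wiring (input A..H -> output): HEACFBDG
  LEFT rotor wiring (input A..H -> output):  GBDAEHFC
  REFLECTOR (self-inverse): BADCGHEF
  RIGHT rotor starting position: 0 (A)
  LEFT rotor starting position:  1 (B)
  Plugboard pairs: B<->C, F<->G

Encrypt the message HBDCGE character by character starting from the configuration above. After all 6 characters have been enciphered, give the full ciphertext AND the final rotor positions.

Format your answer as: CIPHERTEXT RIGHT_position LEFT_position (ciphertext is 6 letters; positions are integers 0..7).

Answer: EEBFBF 6 1

Derivation:
Char 1 ('H'): step: R->1, L=1; H->plug->H->R->G->L->B->refl->A->L'->A->R'->E->plug->E
Char 2 ('B'): step: R->2, L=1; B->plug->C->R->D->L->D->refl->C->L'->B->R'->E->plug->E
Char 3 ('D'): step: R->3, L=1; D->plug->D->R->A->L->A->refl->B->L'->G->R'->C->plug->B
Char 4 ('C'): step: R->4, L=1; C->plug->B->R->F->L->E->refl->G->L'->E->R'->G->plug->F
Char 5 ('G'): step: R->5, L=1; G->plug->F->R->D->L->D->refl->C->L'->B->R'->C->plug->B
Char 6 ('E'): step: R->6, L=1; E->plug->E->R->C->L->H->refl->F->L'->H->R'->G->plug->F
Final: ciphertext=EEBFBF, RIGHT=6, LEFT=1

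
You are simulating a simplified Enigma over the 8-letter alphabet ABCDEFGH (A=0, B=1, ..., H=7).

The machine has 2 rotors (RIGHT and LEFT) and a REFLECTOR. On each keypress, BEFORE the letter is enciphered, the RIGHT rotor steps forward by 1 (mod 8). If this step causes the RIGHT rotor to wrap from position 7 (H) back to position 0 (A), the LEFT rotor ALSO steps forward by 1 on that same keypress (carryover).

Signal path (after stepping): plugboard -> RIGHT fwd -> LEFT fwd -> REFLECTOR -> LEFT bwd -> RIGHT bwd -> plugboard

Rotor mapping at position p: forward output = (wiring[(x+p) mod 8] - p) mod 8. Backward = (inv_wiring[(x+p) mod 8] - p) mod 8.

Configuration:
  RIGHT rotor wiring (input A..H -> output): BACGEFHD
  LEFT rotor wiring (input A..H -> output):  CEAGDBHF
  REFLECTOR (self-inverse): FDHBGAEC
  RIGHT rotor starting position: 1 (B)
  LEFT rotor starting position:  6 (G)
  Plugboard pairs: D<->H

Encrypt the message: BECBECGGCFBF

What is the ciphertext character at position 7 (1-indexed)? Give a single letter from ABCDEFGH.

Char 1 ('B'): step: R->2, L=6; B->plug->B->R->E->L->C->refl->H->L'->B->R'->F->plug->F
Char 2 ('E'): step: R->3, L=6; E->plug->E->R->A->L->B->refl->D->L'->H->R'->H->plug->D
Char 3 ('C'): step: R->4, L=6; C->plug->C->R->D->L->G->refl->E->L'->C->R'->H->plug->D
Char 4 ('B'): step: R->5, L=6; B->plug->B->R->C->L->E->refl->G->L'->D->R'->E->plug->E
Char 5 ('E'): step: R->6, L=6; E->plug->E->R->E->L->C->refl->H->L'->B->R'->A->plug->A
Char 6 ('C'): step: R->7, L=6; C->plug->C->R->B->L->H->refl->C->L'->E->R'->A->plug->A
Char 7 ('G'): step: R->0, L->7 (L advanced); G->plug->G->R->H->L->A->refl->F->L'->C->R'->C->plug->C

C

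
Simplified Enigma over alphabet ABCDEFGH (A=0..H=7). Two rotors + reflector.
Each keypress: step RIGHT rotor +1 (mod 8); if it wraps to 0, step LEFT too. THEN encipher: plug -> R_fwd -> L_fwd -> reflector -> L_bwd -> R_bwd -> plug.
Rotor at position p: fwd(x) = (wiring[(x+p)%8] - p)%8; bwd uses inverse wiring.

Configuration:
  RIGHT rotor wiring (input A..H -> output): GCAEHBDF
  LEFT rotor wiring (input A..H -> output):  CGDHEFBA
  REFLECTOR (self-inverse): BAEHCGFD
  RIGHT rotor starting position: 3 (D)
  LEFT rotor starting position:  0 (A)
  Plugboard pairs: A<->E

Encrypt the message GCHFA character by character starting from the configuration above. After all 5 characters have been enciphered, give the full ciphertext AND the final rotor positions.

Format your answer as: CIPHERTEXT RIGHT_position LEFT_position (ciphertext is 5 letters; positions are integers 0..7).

Char 1 ('G'): step: R->4, L=0; G->plug->G->R->E->L->E->refl->C->L'->A->R'->H->plug->H
Char 2 ('C'): step: R->5, L=0; C->plug->C->R->A->L->C->refl->E->L'->E->R'->A->plug->E
Char 3 ('H'): step: R->6, L=0; H->plug->H->R->D->L->H->refl->D->L'->C->R'->E->plug->A
Char 4 ('F'): step: R->7, L=0; F->plug->F->R->A->L->C->refl->E->L'->E->R'->H->plug->H
Char 5 ('A'): step: R->0, L->1 (L advanced); A->plug->E->R->H->L->B->refl->A->L'->F->R'->H->plug->H
Final: ciphertext=HEAHH, RIGHT=0, LEFT=1

Answer: HEAHH 0 1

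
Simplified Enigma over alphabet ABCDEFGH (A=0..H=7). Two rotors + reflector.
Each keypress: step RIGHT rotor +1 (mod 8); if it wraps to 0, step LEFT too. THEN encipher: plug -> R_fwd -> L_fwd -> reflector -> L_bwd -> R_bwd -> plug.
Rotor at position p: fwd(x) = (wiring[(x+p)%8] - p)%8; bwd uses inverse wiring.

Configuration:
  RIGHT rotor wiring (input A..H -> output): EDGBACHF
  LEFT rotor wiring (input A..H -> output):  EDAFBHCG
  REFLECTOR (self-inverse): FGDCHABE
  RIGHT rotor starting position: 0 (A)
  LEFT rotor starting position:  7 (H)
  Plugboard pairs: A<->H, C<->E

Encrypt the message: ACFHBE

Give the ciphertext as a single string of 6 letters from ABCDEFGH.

Char 1 ('A'): step: R->1, L=7; A->plug->H->R->D->L->B->refl->G->L'->E->R'->G->plug->G
Char 2 ('C'): step: R->2, L=7; C->plug->E->R->F->L->C->refl->D->L'->H->R'->B->plug->B
Char 3 ('F'): step: R->3, L=7; F->plug->F->R->B->L->F->refl->A->L'->G->R'->A->plug->H
Char 4 ('H'): step: R->4, L=7; H->plug->A->R->E->L->G->refl->B->L'->D->R'->C->plug->E
Char 5 ('B'): step: R->5, L=7; B->plug->B->R->C->L->E->refl->H->L'->A->R'->C->plug->E
Char 6 ('E'): step: R->6, L=7; E->plug->C->R->G->L->A->refl->F->L'->B->R'->A->plug->H

Answer: GBHEEH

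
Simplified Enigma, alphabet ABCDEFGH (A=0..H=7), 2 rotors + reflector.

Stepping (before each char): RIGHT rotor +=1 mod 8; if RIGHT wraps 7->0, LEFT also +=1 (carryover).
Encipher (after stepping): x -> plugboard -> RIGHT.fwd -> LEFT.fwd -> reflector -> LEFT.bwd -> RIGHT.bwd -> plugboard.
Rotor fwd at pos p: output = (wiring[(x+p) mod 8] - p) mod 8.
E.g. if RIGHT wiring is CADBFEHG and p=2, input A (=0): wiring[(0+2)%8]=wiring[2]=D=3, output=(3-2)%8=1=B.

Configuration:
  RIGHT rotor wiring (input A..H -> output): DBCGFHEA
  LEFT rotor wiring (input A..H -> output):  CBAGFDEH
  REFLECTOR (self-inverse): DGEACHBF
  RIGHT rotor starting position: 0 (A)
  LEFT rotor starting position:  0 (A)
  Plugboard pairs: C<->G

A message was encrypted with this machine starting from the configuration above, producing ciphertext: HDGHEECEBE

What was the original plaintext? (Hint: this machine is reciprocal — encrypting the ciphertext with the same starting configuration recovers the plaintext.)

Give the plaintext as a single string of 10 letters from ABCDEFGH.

Char 1 ('H'): step: R->1, L=0; H->plug->H->R->C->L->A->refl->D->L'->F->R'->C->plug->G
Char 2 ('D'): step: R->2, L=0; D->plug->D->R->F->L->D->refl->A->L'->C->R'->E->plug->E
Char 3 ('G'): step: R->3, L=0; G->plug->C->R->E->L->F->refl->H->L'->H->R'->H->plug->H
Char 4 ('H'): step: R->4, L=0; H->plug->H->R->C->L->A->refl->D->L'->F->R'->F->plug->F
Char 5 ('E'): step: R->5, L=0; E->plug->E->R->E->L->F->refl->H->L'->H->R'->B->plug->B
Char 6 ('E'): step: R->6, L=0; E->plug->E->R->E->L->F->refl->H->L'->H->R'->G->plug->C
Char 7 ('C'): step: R->7, L=0; C->plug->G->R->A->L->C->refl->E->L'->G->R'->F->plug->F
Char 8 ('E'): step: R->0, L->1 (L advanced); E->plug->E->R->F->L->D->refl->A->L'->A->R'->H->plug->H
Char 9 ('B'): step: R->1, L=1; B->plug->B->R->B->L->H->refl->F->L'->C->R'->H->plug->H
Char 10 ('E'): step: R->2, L=1; E->plug->E->R->C->L->F->refl->H->L'->B->R'->G->plug->C

Answer: GEHFBCFHHC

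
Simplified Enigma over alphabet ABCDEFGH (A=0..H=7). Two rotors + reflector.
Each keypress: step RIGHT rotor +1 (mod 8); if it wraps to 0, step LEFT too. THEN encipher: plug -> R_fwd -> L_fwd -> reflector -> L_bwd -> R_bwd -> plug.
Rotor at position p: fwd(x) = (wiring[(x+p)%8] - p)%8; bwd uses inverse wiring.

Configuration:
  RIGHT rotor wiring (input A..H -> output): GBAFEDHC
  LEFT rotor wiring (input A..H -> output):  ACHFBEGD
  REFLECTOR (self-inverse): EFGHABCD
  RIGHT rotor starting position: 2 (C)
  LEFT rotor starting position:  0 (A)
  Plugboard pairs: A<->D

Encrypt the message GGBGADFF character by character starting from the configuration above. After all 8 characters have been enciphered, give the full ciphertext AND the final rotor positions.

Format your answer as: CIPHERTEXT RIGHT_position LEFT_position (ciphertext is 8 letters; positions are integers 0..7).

Char 1 ('G'): step: R->3, L=0; G->plug->G->R->G->L->G->refl->C->L'->B->R'->B->plug->B
Char 2 ('G'): step: R->4, L=0; G->plug->G->R->E->L->B->refl->F->L'->D->R'->C->plug->C
Char 3 ('B'): step: R->5, L=0; B->plug->B->R->C->L->H->refl->D->L'->H->R'->H->plug->H
Char 4 ('G'): step: R->6, L=0; G->plug->G->R->G->L->G->refl->C->L'->B->R'->A->plug->D
Char 5 ('A'): step: R->7, L=0; A->plug->D->R->B->L->C->refl->G->L'->G->R'->E->plug->E
Char 6 ('D'): step: R->0, L->1 (L advanced); D->plug->A->R->G->L->C->refl->G->L'->B->R'->B->plug->B
Char 7 ('F'): step: R->1, L=1; F->plug->F->R->G->L->C->refl->G->L'->B->R'->G->plug->G
Char 8 ('F'): step: R->2, L=1; F->plug->F->R->A->L->B->refl->F->L'->F->R'->E->plug->E
Final: ciphertext=BCHDEBGE, RIGHT=2, LEFT=1

Answer: BCHDEBGE 2 1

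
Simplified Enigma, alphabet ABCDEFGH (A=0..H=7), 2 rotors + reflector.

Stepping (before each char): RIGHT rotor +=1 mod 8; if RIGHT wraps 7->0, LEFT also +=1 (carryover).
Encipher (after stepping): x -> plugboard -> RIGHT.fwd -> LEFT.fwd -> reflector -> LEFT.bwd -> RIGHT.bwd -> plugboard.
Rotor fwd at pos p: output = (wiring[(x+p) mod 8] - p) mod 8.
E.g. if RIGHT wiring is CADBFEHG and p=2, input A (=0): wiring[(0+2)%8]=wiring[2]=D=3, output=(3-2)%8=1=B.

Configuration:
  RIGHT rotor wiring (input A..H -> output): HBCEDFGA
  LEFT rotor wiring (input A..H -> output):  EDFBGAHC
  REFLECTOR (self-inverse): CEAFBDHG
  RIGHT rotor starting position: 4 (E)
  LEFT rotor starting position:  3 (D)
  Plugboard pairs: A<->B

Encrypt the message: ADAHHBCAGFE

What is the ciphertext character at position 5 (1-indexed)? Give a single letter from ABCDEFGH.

Char 1 ('A'): step: R->5, L=3; A->plug->B->R->B->L->D->refl->F->L'->C->R'->D->plug->D
Char 2 ('D'): step: R->6, L=3; D->plug->D->R->D->L->E->refl->B->L'->F->R'->G->plug->G
Char 3 ('A'): step: R->7, L=3; A->plug->B->R->A->L->G->refl->H->L'->E->R'->F->plug->F
Char 4 ('H'): step: R->0, L->4 (L advanced); H->plug->H->R->A->L->C->refl->A->L'->E->R'->D->plug->D
Char 5 ('H'): step: R->1, L=4; H->plug->H->R->G->L->B->refl->E->L'->B->R'->B->plug->A

A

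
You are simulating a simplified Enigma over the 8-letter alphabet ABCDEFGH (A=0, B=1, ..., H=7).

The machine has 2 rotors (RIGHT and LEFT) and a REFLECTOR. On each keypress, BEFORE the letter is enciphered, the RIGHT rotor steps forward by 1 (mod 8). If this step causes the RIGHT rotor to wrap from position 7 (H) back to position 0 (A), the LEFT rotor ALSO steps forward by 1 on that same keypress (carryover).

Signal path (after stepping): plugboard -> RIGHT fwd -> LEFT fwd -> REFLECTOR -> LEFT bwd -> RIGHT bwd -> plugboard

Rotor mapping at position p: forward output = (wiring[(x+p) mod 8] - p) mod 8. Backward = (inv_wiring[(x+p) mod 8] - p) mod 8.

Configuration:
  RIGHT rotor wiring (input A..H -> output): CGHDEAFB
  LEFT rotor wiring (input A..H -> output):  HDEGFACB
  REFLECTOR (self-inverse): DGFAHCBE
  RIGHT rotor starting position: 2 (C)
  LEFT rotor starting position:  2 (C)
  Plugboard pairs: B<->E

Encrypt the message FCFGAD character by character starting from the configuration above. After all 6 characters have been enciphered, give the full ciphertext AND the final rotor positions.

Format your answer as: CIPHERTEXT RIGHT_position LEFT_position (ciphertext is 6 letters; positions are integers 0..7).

Answer: GDCDBG 0 3

Derivation:
Char 1 ('F'): step: R->3, L=2; F->plug->F->R->H->L->B->refl->G->L'->D->R'->G->plug->G
Char 2 ('C'): step: R->4, L=2; C->plug->C->R->B->L->E->refl->H->L'->F->R'->D->plug->D
Char 3 ('F'): step: R->5, L=2; F->plug->F->R->C->L->D->refl->A->L'->E->R'->C->plug->C
Char 4 ('G'): step: R->6, L=2; G->plug->G->R->G->L->F->refl->C->L'->A->R'->D->plug->D
Char 5 ('A'): step: R->7, L=2; A->plug->A->R->C->L->D->refl->A->L'->E->R'->E->plug->B
Char 6 ('D'): step: R->0, L->3 (L advanced); D->plug->D->R->D->L->H->refl->E->L'->F->R'->G->plug->G
Final: ciphertext=GDCDBG, RIGHT=0, LEFT=3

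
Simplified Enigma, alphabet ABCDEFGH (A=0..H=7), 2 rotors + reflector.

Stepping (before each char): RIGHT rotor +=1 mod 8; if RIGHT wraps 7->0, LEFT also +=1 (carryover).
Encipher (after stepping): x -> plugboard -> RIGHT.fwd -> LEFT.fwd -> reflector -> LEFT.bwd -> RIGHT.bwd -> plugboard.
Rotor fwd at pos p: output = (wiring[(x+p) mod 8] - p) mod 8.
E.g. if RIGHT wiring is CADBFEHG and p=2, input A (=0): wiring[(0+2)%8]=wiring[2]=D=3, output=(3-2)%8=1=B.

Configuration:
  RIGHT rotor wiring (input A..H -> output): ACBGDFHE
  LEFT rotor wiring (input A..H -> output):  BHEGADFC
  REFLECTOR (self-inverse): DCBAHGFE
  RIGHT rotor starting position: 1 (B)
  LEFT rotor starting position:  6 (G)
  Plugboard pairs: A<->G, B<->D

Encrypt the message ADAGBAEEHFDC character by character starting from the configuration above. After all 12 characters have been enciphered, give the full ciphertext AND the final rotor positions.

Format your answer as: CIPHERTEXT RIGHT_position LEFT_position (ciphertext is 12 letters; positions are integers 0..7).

Answer: BEHAHCAFFEAB 5 7

Derivation:
Char 1 ('A'): step: R->2, L=6; A->plug->G->R->G->L->C->refl->B->L'->D->R'->D->plug->B
Char 2 ('D'): step: R->3, L=6; D->plug->B->R->A->L->H->refl->E->L'->B->R'->E->plug->E
Char 3 ('A'): step: R->4, L=6; A->plug->G->R->F->L->A->refl->D->L'->C->R'->H->plug->H
Char 4 ('G'): step: R->5, L=6; G->plug->A->R->A->L->H->refl->E->L'->B->R'->G->plug->A
Char 5 ('B'): step: R->6, L=6; B->plug->D->R->E->L->G->refl->F->L'->H->R'->H->plug->H
Char 6 ('A'): step: R->7, L=6; A->plug->G->R->G->L->C->refl->B->L'->D->R'->C->plug->C
Char 7 ('E'): step: R->0, L->7 (L advanced); E->plug->E->R->D->L->F->refl->G->L'->H->R'->G->plug->A
Char 8 ('E'): step: R->1, L=7; E->plug->E->R->E->L->H->refl->E->L'->G->R'->F->plug->F
Char 9 ('H'): step: R->2, L=7; H->plug->H->R->A->L->D->refl->A->L'->C->R'->F->plug->F
Char 10 ('F'): step: R->3, L=7; F->plug->F->R->F->L->B->refl->C->L'->B->R'->E->plug->E
Char 11 ('D'): step: R->4, L=7; D->plug->B->R->B->L->C->refl->B->L'->F->R'->G->plug->A
Char 12 ('C'): step: R->5, L=7; C->plug->C->R->H->L->G->refl->F->L'->D->R'->D->plug->B
Final: ciphertext=BEHAHCAFFEAB, RIGHT=5, LEFT=7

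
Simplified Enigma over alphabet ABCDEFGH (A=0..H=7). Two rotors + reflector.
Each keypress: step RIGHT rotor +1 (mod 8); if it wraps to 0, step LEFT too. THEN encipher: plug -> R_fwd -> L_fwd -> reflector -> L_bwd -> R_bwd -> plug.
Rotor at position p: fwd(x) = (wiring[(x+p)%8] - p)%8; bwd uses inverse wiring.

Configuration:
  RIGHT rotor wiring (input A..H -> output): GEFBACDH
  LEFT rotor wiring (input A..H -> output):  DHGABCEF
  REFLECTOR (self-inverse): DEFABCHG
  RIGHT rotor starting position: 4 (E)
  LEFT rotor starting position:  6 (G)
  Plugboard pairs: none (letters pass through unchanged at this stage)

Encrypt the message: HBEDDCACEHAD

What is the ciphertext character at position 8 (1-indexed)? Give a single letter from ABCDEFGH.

Char 1 ('H'): step: R->5, L=6; H->plug->H->R->D->L->B->refl->E->L'->H->R'->E->plug->E
Char 2 ('B'): step: R->6, L=6; B->plug->B->R->B->L->H->refl->G->L'->A->R'->C->plug->C
Char 3 ('E'): step: R->7, L=6; E->plug->E->R->C->L->F->refl->C->L'->F->R'->C->plug->C
Char 4 ('D'): step: R->0, L->7 (L advanced); D->plug->D->R->B->L->E->refl->B->L'->E->R'->B->plug->B
Char 5 ('D'): step: R->1, L=7; D->plug->D->R->H->L->F->refl->C->L'->F->R'->H->plug->H
Char 6 ('C'): step: R->2, L=7; C->plug->C->R->G->L->D->refl->A->L'->C->R'->H->plug->H
Char 7 ('A'): step: R->3, L=7; A->plug->A->R->G->L->D->refl->A->L'->C->R'->H->plug->H
Char 8 ('C'): step: R->4, L=7; C->plug->C->R->H->L->F->refl->C->L'->F->R'->H->plug->H

H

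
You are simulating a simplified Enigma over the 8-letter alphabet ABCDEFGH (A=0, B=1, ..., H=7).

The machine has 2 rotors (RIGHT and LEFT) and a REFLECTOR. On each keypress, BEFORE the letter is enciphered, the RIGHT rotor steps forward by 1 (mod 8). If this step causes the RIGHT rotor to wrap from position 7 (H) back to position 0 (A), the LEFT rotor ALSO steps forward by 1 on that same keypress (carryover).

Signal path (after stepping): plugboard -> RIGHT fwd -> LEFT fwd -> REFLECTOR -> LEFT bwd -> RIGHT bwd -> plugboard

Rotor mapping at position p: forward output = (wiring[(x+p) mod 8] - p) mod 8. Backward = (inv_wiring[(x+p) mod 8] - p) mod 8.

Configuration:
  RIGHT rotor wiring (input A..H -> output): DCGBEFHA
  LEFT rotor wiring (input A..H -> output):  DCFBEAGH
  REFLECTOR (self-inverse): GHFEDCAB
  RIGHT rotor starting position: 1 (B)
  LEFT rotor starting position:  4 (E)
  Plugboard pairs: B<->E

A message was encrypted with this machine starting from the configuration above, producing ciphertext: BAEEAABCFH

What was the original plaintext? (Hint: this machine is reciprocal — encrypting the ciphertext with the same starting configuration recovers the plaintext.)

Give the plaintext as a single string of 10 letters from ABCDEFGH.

Answer: HDCHFCEFHB

Derivation:
Char 1 ('B'): step: R->2, L=4; B->plug->E->R->F->L->G->refl->A->L'->A->R'->H->plug->H
Char 2 ('A'): step: R->3, L=4; A->plug->A->R->G->L->B->refl->H->L'->E->R'->D->plug->D
Char 3 ('E'): step: R->4, L=4; E->plug->B->R->B->L->E->refl->D->L'->D->R'->C->plug->C
Char 4 ('E'): step: R->5, L=4; E->plug->B->R->C->L->C->refl->F->L'->H->R'->H->plug->H
Char 5 ('A'): step: R->6, L=4; A->plug->A->R->B->L->E->refl->D->L'->D->R'->F->plug->F
Char 6 ('A'): step: R->7, L=4; A->plug->A->R->B->L->E->refl->D->L'->D->R'->C->plug->C
Char 7 ('B'): step: R->0, L->5 (L advanced); B->plug->E->R->E->L->F->refl->C->L'->C->R'->B->plug->E
Char 8 ('C'): step: R->1, L=5; C->plug->C->R->A->L->D->refl->E->L'->G->R'->F->plug->F
Char 9 ('F'): step: R->2, L=5; F->plug->F->R->G->L->E->refl->D->L'->A->R'->H->plug->H
Char 10 ('H'): step: R->3, L=5; H->plug->H->R->D->L->G->refl->A->L'->F->R'->E->plug->B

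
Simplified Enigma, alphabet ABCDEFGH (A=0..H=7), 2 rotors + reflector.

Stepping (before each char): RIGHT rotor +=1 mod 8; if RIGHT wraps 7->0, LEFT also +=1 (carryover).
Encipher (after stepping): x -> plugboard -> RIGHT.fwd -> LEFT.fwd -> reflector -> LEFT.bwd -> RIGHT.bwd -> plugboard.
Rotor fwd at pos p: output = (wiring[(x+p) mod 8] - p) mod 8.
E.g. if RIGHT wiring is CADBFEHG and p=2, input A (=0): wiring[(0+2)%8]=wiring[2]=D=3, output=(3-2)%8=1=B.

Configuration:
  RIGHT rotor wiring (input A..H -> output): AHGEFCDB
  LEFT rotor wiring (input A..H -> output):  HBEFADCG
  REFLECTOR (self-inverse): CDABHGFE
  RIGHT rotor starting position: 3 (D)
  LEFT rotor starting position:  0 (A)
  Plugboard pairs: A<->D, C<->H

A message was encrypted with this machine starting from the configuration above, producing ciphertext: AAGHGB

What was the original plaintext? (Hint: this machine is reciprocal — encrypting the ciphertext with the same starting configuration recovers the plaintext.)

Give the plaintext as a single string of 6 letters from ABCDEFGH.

Answer: DGBDFE

Derivation:
Char 1 ('A'): step: R->4, L=0; A->plug->D->R->F->L->D->refl->B->L'->B->R'->A->plug->D
Char 2 ('A'): step: R->5, L=0; A->plug->D->R->D->L->F->refl->G->L'->H->R'->G->plug->G
Char 3 ('G'): step: R->6, L=0; G->plug->G->R->H->L->G->refl->F->L'->D->R'->B->plug->B
Char 4 ('H'): step: R->7, L=0; H->plug->C->R->A->L->H->refl->E->L'->C->R'->A->plug->D
Char 5 ('G'): step: R->0, L->1 (L advanced); G->plug->G->R->D->L->H->refl->E->L'->C->R'->F->plug->F
Char 6 ('B'): step: R->1, L=1; B->plug->B->R->F->L->B->refl->D->L'->B->R'->E->plug->E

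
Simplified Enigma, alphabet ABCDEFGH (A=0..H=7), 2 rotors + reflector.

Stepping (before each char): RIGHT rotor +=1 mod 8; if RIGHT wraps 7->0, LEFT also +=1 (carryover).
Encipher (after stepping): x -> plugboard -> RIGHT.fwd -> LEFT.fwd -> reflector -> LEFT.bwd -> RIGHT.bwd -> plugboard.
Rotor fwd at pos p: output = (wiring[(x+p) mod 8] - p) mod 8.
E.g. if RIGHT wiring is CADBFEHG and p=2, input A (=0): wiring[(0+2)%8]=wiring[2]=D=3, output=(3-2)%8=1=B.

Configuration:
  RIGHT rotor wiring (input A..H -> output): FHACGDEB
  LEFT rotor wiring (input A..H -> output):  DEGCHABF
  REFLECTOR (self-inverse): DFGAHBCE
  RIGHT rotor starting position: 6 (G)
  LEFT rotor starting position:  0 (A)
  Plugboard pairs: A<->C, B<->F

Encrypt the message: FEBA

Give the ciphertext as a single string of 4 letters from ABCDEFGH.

Answer: BGFC

Derivation:
Char 1 ('F'): step: R->7, L=0; F->plug->B->R->G->L->B->refl->F->L'->H->R'->F->plug->B
Char 2 ('E'): step: R->0, L->1 (L advanced); E->plug->E->R->G->L->E->refl->H->L'->E->R'->G->plug->G
Char 3 ('B'): step: R->1, L=1; B->plug->F->R->D->L->G->refl->C->L'->H->R'->B->plug->F
Char 4 ('A'): step: R->2, L=1; A->plug->C->R->E->L->H->refl->E->L'->G->R'->A->plug->C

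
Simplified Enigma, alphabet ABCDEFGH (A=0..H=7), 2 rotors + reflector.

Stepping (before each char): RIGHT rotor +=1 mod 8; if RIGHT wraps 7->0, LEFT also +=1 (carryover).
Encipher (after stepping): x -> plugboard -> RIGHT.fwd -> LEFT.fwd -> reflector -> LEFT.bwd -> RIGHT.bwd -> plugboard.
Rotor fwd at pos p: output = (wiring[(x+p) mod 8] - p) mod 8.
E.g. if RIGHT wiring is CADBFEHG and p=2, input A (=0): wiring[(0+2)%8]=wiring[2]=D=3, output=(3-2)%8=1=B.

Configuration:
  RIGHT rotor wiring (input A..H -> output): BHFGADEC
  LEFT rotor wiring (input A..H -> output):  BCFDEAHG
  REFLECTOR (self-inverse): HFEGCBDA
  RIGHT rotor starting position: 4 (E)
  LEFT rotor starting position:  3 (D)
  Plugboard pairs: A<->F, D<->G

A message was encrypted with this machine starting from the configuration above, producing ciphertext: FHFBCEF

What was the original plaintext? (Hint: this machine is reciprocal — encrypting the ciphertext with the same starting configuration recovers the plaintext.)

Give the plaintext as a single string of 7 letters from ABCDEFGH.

Answer: ABEEEHG

Derivation:
Char 1 ('F'): step: R->5, L=3; F->plug->A->R->G->L->H->refl->A->L'->A->R'->F->plug->A
Char 2 ('H'): step: R->6, L=3; H->plug->H->R->F->L->G->refl->D->L'->E->R'->B->plug->B
Char 3 ('F'): step: R->7, L=3; F->plug->A->R->D->L->E->refl->C->L'->H->R'->E->plug->E
Char 4 ('B'): step: R->0, L->4 (L advanced); B->plug->B->R->H->L->H->refl->A->L'->A->R'->E->plug->E
Char 5 ('C'): step: R->1, L=4; C->plug->C->R->F->L->G->refl->D->L'->C->R'->E->plug->E
Char 6 ('E'): step: R->2, L=4; E->plug->E->R->C->L->D->refl->G->L'->F->R'->H->plug->H
Char 7 ('F'): step: R->3, L=4; F->plug->A->R->D->L->C->refl->E->L'->B->R'->D->plug->G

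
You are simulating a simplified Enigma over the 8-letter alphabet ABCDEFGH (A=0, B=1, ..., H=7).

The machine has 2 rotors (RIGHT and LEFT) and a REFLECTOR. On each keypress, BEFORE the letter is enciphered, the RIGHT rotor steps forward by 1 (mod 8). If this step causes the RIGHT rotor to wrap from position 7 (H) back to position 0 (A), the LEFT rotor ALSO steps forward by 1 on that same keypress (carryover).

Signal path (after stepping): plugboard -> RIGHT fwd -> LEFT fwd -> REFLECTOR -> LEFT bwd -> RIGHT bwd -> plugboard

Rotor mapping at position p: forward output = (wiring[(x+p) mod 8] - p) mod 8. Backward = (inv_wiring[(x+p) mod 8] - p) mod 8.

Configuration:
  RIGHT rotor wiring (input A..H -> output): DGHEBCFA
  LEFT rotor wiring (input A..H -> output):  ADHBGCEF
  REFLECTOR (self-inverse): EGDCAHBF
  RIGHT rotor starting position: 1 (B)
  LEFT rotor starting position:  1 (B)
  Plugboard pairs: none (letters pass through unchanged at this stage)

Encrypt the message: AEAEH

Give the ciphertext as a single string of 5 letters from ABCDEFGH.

Char 1 ('A'): step: R->2, L=1; A->plug->A->R->F->L->D->refl->C->L'->A->R'->D->plug->D
Char 2 ('E'): step: R->3, L=1; E->plug->E->R->F->L->D->refl->C->L'->A->R'->F->plug->F
Char 3 ('A'): step: R->4, L=1; A->plug->A->R->F->L->D->refl->C->L'->A->R'->H->plug->H
Char 4 ('E'): step: R->5, L=1; E->plug->E->R->B->L->G->refl->B->L'->E->R'->H->plug->H
Char 5 ('H'): step: R->6, L=1; H->plug->H->R->E->L->B->refl->G->L'->B->R'->E->plug->E

Answer: DFHHE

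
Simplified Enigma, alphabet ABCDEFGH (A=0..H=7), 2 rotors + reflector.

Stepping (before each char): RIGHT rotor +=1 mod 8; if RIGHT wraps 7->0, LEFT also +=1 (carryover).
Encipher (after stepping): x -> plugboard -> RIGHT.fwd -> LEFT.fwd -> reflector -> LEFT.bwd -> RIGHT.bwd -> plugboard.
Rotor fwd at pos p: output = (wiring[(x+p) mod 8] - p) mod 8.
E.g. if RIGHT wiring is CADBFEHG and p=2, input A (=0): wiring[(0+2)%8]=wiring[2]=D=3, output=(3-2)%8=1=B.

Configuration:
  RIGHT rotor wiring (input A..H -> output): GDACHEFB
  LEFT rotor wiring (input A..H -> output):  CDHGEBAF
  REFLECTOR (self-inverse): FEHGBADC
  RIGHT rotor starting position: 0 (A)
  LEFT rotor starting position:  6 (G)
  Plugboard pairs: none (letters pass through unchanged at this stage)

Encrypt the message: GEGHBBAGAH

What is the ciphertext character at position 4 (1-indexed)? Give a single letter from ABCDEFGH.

Char 1 ('G'): step: R->1, L=6; G->plug->G->R->A->L->C->refl->H->L'->B->R'->C->plug->C
Char 2 ('E'): step: R->2, L=6; E->plug->E->R->D->L->F->refl->A->L'->F->R'->C->plug->C
Char 3 ('G'): step: R->3, L=6; G->plug->G->R->A->L->C->refl->H->L'->B->R'->C->plug->C
Char 4 ('H'): step: R->4, L=6; H->plug->H->R->G->L->G->refl->D->L'->H->R'->F->plug->F

F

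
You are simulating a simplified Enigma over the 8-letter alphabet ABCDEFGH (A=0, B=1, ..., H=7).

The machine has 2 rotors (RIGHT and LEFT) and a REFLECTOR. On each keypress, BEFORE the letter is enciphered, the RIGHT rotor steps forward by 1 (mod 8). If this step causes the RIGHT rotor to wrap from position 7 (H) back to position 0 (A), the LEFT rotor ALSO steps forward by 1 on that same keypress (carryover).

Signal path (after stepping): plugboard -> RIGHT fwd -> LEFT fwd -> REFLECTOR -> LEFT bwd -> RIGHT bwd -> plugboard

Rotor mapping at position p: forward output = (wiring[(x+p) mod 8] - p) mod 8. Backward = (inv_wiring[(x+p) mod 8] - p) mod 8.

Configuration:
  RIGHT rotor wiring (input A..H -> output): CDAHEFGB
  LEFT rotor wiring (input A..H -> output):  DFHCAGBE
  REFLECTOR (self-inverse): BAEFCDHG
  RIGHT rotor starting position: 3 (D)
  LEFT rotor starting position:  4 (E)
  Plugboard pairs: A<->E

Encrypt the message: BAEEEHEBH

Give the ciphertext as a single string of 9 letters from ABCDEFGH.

Char 1 ('B'): step: R->4, L=4; B->plug->B->R->B->L->C->refl->E->L'->A->R'->A->plug->E
Char 2 ('A'): step: R->5, L=4; A->plug->E->R->G->L->D->refl->F->L'->C->R'->G->plug->G
Char 3 ('E'): step: R->6, L=4; E->plug->A->R->A->L->E->refl->C->L'->B->R'->F->plug->F
Char 4 ('E'): step: R->7, L=4; E->plug->A->R->C->L->F->refl->D->L'->G->R'->G->plug->G
Char 5 ('E'): step: R->0, L->5 (L advanced); E->plug->A->R->C->L->H->refl->G->L'->D->R'->B->plug->B
Char 6 ('H'): step: R->1, L=5; H->plug->H->R->B->L->E->refl->C->L'->F->R'->F->plug->F
Char 7 ('E'): step: R->2, L=5; E->plug->A->R->G->L->F->refl->D->L'->H->R'->F->plug->F
Char 8 ('B'): step: R->3, L=5; B->plug->B->R->B->L->E->refl->C->L'->F->R'->H->plug->H
Char 9 ('H'): step: R->4, L=5; H->plug->H->R->D->L->G->refl->H->L'->C->R'->C->plug->C

Answer: EGFGBFFHC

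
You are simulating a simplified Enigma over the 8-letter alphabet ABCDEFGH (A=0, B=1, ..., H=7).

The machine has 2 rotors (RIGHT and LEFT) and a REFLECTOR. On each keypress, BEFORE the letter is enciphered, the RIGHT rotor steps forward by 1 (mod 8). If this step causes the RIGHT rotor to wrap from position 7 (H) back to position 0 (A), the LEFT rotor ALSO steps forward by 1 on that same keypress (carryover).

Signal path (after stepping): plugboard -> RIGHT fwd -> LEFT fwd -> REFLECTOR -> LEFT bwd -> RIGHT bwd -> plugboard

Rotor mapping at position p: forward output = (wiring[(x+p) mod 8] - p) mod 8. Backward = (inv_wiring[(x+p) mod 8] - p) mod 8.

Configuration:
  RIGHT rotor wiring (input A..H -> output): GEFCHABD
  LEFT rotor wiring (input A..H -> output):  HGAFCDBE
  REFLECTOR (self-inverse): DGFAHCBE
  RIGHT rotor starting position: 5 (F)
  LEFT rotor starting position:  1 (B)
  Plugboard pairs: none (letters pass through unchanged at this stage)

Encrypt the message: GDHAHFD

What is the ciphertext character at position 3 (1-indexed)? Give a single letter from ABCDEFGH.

Char 1 ('G'): step: R->6, L=1; G->plug->G->R->B->L->H->refl->E->L'->C->R'->H->plug->H
Char 2 ('D'): step: R->7, L=1; D->plug->D->R->G->L->D->refl->A->L'->F->R'->C->plug->C
Char 3 ('H'): step: R->0, L->2 (L advanced); H->plug->H->R->D->L->B->refl->G->L'->A->R'->F->plug->F

F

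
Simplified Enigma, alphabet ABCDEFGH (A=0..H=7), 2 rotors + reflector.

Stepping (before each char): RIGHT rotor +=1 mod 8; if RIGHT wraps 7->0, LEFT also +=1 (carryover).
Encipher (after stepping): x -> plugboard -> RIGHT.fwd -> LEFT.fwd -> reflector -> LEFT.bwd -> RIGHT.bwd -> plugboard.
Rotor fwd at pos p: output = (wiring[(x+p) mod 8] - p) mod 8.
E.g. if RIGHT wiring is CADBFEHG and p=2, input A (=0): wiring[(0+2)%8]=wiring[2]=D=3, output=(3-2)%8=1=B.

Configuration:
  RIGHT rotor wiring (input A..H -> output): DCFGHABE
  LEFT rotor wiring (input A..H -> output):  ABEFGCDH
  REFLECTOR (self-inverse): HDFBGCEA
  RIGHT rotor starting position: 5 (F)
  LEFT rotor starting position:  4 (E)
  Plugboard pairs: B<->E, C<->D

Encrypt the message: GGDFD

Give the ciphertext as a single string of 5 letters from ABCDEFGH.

Answer: CECHC

Derivation:
Char 1 ('G'): step: R->6, L=4; G->plug->G->R->B->L->G->refl->E->L'->E->R'->D->plug->C
Char 2 ('G'): step: R->7, L=4; G->plug->G->R->B->L->G->refl->E->L'->E->R'->B->plug->E
Char 3 ('D'): step: R->0, L->5 (L advanced); D->plug->C->R->F->L->H->refl->A->L'->G->R'->D->plug->C
Char 4 ('F'): step: R->1, L=5; F->plug->F->R->A->L->F->refl->C->L'->C->R'->H->plug->H
Char 5 ('D'): step: R->2, L=5; D->plug->C->R->F->L->H->refl->A->L'->G->R'->D->plug->C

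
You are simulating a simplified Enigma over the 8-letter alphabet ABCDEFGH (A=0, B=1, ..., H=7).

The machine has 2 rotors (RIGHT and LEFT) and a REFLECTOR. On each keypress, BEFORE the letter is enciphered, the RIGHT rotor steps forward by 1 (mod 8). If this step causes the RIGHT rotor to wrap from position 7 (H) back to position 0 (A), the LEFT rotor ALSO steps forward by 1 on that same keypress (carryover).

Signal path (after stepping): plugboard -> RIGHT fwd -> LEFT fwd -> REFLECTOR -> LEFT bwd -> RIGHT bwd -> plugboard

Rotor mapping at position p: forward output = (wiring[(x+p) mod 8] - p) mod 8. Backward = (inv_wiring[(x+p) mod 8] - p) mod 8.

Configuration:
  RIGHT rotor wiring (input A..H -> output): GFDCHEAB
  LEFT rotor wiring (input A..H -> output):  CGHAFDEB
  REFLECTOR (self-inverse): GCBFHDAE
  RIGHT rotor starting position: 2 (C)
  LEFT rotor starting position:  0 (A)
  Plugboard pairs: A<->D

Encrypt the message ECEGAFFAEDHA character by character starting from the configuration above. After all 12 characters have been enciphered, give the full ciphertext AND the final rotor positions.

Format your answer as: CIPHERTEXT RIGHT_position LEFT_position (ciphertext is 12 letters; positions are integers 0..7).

Answer: GADBGEDHCEBF 6 1

Derivation:
Char 1 ('E'): step: R->3, L=0; E->plug->E->R->G->L->E->refl->H->L'->C->R'->G->plug->G
Char 2 ('C'): step: R->4, L=0; C->plug->C->R->E->L->F->refl->D->L'->F->R'->D->plug->A
Char 3 ('E'): step: R->5, L=0; E->plug->E->R->A->L->C->refl->B->L'->H->R'->A->plug->D
Char 4 ('G'): step: R->6, L=0; G->plug->G->R->B->L->G->refl->A->L'->D->R'->B->plug->B
Char 5 ('A'): step: R->7, L=0; A->plug->D->R->E->L->F->refl->D->L'->F->R'->G->plug->G
Char 6 ('F'): step: R->0, L->1 (L advanced); F->plug->F->R->E->L->C->refl->B->L'->H->R'->E->plug->E
Char 7 ('F'): step: R->1, L=1; F->plug->F->R->H->L->B->refl->C->L'->E->R'->A->plug->D
Char 8 ('A'): step: R->2, L=1; A->plug->D->R->C->L->H->refl->E->L'->D->R'->H->plug->H
Char 9 ('E'): step: R->3, L=1; E->plug->E->R->G->L->A->refl->G->L'->B->R'->C->plug->C
Char 10 ('D'): step: R->4, L=1; D->plug->A->R->D->L->E->refl->H->L'->C->R'->E->plug->E
Char 11 ('H'): step: R->5, L=1; H->plug->H->R->C->L->H->refl->E->L'->D->R'->B->plug->B
Char 12 ('A'): step: R->6, L=1; A->plug->D->R->H->L->B->refl->C->L'->E->R'->F->plug->F
Final: ciphertext=GADBGEDHCEBF, RIGHT=6, LEFT=1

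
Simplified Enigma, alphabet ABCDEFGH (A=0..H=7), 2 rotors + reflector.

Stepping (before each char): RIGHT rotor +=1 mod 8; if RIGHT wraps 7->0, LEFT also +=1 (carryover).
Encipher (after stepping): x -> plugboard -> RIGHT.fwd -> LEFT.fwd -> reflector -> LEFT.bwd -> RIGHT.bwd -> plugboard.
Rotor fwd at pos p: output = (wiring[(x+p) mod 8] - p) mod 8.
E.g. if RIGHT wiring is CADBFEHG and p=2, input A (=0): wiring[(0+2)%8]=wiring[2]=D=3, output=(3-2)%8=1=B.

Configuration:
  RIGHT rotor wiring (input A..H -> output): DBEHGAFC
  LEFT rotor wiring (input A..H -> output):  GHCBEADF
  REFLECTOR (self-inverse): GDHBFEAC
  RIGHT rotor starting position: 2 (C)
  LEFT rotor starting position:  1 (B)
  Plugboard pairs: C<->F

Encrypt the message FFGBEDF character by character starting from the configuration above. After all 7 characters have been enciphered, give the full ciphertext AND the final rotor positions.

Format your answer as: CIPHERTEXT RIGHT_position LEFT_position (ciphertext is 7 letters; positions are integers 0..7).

Char 1 ('F'): step: R->3, L=1; F->plug->C->R->F->L->C->refl->H->L'->E->R'->A->plug->A
Char 2 ('F'): step: R->4, L=1; F->plug->C->R->B->L->B->refl->D->L'->D->R'->H->plug->H
Char 3 ('G'): step: R->5, L=1; G->plug->G->R->C->L->A->refl->G->L'->A->R'->B->plug->B
Char 4 ('B'): step: R->6, L=1; B->plug->B->R->E->L->H->refl->C->L'->F->R'->C->plug->F
Char 5 ('E'): step: R->7, L=1; E->plug->E->R->A->L->G->refl->A->L'->C->R'->C->plug->F
Char 6 ('D'): step: R->0, L->2 (L advanced); D->plug->D->R->H->L->F->refl->E->L'->G->R'->E->plug->E
Char 7 ('F'): step: R->1, L=2; F->plug->C->R->G->L->E->refl->F->L'->H->R'->E->plug->E
Final: ciphertext=AHBFFEE, RIGHT=1, LEFT=2

Answer: AHBFFEE 1 2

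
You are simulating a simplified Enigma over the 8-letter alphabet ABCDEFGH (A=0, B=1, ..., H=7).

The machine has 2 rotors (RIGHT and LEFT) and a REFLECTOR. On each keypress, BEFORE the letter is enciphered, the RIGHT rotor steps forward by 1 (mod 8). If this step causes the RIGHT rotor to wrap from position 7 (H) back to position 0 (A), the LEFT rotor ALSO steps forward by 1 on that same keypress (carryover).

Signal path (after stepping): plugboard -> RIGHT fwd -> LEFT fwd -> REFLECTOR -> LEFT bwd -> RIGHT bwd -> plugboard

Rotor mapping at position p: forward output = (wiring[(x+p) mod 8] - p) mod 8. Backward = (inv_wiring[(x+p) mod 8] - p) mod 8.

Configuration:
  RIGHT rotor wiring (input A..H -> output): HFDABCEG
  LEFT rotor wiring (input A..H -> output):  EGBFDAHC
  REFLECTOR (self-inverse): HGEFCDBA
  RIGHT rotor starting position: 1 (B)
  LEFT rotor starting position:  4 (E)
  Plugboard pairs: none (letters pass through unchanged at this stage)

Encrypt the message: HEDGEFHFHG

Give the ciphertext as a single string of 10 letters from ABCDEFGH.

Char 1 ('H'): step: R->2, L=4; H->plug->H->R->D->L->G->refl->B->L'->H->R'->C->plug->C
Char 2 ('E'): step: R->3, L=4; E->plug->E->R->D->L->G->refl->B->L'->H->R'->C->plug->C
Char 3 ('D'): step: R->4, L=4; D->plug->D->R->C->L->D->refl->F->L'->G->R'->B->plug->B
Char 4 ('G'): step: R->5, L=4; G->plug->G->R->D->L->G->refl->B->L'->H->R'->B->plug->B
Char 5 ('E'): step: R->6, L=4; E->plug->E->R->F->L->C->refl->E->L'->B->R'->C->plug->C
Char 6 ('F'): step: R->7, L=4; F->plug->F->R->C->L->D->refl->F->L'->G->R'->C->plug->C
Char 7 ('H'): step: R->0, L->5 (L advanced); H->plug->H->R->G->L->A->refl->H->L'->D->R'->C->plug->C
Char 8 ('F'): step: R->1, L=5; F->plug->F->R->D->L->H->refl->A->L'->G->R'->H->plug->H
Char 9 ('H'): step: R->2, L=5; H->plug->H->R->D->L->H->refl->A->L'->G->R'->B->plug->B
Char 10 ('G'): step: R->3, L=5; G->plug->G->R->C->L->F->refl->D->L'->A->R'->H->plug->H

Answer: CCBBCCCHBH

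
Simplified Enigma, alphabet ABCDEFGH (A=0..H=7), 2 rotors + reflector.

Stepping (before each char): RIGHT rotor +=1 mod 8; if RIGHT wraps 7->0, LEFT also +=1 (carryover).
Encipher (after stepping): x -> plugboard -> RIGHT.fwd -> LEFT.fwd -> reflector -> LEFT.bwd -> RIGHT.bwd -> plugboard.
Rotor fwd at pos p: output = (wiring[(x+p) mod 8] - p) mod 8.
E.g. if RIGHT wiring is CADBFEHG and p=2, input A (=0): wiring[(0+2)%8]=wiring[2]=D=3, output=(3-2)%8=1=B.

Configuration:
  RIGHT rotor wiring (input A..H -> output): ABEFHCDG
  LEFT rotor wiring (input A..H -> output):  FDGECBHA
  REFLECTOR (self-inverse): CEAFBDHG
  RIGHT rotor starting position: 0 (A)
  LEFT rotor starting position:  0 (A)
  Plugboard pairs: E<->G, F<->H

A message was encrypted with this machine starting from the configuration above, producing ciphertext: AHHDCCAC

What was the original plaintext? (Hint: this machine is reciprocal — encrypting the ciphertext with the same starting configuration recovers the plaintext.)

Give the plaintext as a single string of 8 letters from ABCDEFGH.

Char 1 ('A'): step: R->1, L=0; A->plug->A->R->A->L->F->refl->D->L'->B->R'->E->plug->G
Char 2 ('H'): step: R->2, L=0; H->plug->F->R->E->L->C->refl->A->L'->H->R'->H->plug->F
Char 3 ('H'): step: R->3, L=0; H->plug->F->R->F->L->B->refl->E->L'->D->R'->E->plug->G
Char 4 ('D'): step: R->4, L=0; D->plug->D->R->C->L->G->refl->H->L'->G->R'->B->plug->B
Char 5 ('C'): step: R->5, L=0; C->plug->C->R->B->L->D->refl->F->L'->A->R'->G->plug->E
Char 6 ('C'): step: R->6, L=0; C->plug->C->R->C->L->G->refl->H->L'->G->R'->E->plug->G
Char 7 ('A'): step: R->7, L=0; A->plug->A->R->H->L->A->refl->C->L'->E->R'->H->plug->F
Char 8 ('C'): step: R->0, L->1 (L advanced); C->plug->C->R->E->L->A->refl->C->L'->A->R'->A->plug->A

Answer: GFGBEGFA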